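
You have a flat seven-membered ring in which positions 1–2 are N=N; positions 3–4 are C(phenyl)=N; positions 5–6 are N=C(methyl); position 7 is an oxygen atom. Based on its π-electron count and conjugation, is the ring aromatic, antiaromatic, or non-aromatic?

Every ring atom contributes a p orbital perpendicular to the ring (every atom in a ring double bond is sp² and brings one electron to the p orbital; the doubly-bonded nitrogens are pyridine-type — their lone pairs lie in the ring plane, leaving one electron in the p orbital; the oxygen donates one lone pair from its p orbital), so the π system is cyclic and fully conjugated.
Tallying contributions gives 3 × 2 = 6 from the double-bond units + 2 from the O atom = 8.
8 = 4(2); a planar, fully conjugated 4n system is antiaromatic.

Antiaromatic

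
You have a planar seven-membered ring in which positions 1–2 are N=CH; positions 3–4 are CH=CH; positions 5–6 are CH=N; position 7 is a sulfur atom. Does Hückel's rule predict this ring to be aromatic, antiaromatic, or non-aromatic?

Antiaromatic

The p orbitals form a continuous loop: the double-bond atoms are sp², each contributing one p electron; each sp² =N– keeps its lone pair in-plane and puts one electron into the π system; the sulfur donates one lone pair from its p orbital. The ring is fully conjugated.
Counting π electrons: 3 × 2 = 6 from the double-bond units + 2 from the S atom = 8.
8 is a 4n count (n = 2), so the planar conjugated ring is antiaromatic.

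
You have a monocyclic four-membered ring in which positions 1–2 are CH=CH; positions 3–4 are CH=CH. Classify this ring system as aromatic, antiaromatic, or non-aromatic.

Antiaromatic

Check conjugation: each doubly-bonded ring atom is sp² with one p-orbital electron — every position has a p orbital, so the cyclic π system is continuous.
Counting π electrons: 2 × 2 = 4 from the 2 double-bond units.
4 is a 4n count (n = 1), so the planar conjugated ring is antiaromatic.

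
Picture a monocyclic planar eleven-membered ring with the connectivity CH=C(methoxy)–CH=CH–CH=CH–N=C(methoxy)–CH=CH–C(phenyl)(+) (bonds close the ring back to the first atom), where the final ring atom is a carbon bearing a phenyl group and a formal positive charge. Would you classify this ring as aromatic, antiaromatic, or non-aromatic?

Every ring atom contributes a p orbital perpendicular to the ring (each doubly-bonded ring atom is sp² with one p-orbital electron; each sp² =N– keeps its lone pair in-plane and puts one electron into the π system; the carbocation has an empty p orbital), so the π system is cyclic and fully conjugated.
Adding the contributions, 5 × 2 = 10 from the double-bond units + 0 from the C(phenyl)(+) atom = 10.
With 10 π electrons (n = 2), the Hückel 4n+2 condition holds.

Aromatic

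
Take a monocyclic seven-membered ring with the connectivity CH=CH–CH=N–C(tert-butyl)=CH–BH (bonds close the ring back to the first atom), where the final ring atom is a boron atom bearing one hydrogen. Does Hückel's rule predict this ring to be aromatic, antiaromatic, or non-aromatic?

Aromatic

All ring atoms are sp² and supply a p orbital to the ring (each doubly-bonded ring atom is sp² with one p-orbital electron; the doubly-bonded nitrogens are pyridine-type — their lone pairs lie in the ring plane, leaving one electron in the p orbital; the boron has an empty p orbital); the conjugation is uninterrupted.
Adding the contributions, 3 × 2 = 6 from the double-bond units + 0 from the BH atom = 6.
Since 6 = 4·1 + 2, the ring meets the 4n+2 criterion.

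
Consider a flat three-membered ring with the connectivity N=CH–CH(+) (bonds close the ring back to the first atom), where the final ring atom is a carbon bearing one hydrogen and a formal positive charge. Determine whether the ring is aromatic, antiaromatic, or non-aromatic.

Check conjugation: every atom in a ring double bond is sp² and brings one electron to the p orbital; each =N– nitrogen is pyridine-type (lone pair in the sp² plane, one electron in the p orbital); the carbocation has an empty p orbital — every position has a p orbital, so the cyclic π system is continuous.
Adding the contributions, 1 × 2 = 2 from the double-bond unit + 0 from the CH(+) atom = 2.
Since 2 = 4·0 + 2, the ring meets the 4n+2 criterion.

Aromatic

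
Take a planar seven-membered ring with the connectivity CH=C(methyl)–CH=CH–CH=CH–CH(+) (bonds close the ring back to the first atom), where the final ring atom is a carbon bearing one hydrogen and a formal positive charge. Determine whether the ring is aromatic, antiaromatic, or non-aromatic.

Aromatic

The p orbitals form a continuous loop: each doubly-bonded ring atom is sp² with one p-orbital electron; the carbocation has an empty p orbital. The ring is fully conjugated.
Counting π electrons: 3 × 2 = 6 from the double-bond units + 0 from the CH(+) atom = 6.
That gives a 4n+2 count (6, n = 1).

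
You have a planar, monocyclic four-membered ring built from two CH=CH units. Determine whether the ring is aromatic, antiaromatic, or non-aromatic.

Antiaromatic

Every ring atom contributes a p orbital perpendicular to the ring (the double-bond atoms are sp², each contributing one p electron), so the π system is cyclic and fully conjugated.
Counting π electrons: 2 × 2 = 4 from the 2 double-bond units.
4 = 4(1); a planar, fully conjugated 4n system is antiaromatic.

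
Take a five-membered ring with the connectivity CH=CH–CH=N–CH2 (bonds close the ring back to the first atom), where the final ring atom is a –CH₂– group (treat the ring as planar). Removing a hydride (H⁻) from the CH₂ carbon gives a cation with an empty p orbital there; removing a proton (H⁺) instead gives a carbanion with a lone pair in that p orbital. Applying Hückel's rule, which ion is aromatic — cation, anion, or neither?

The anion

In either ion the ring is fully conjugated: every atom, including the new sp² carbon, supplies a p orbital.
Cation: 2 × 2 + 0 = 4 π electrons → 4(1), antiaromatic.
Anion: 2 × 2 + 2 = 6 π electrons → 4(1)+2, aromatic.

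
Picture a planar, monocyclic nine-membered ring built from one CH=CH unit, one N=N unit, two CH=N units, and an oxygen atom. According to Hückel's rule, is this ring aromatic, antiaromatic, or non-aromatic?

All ring atoms are sp² and supply a p orbital to the ring (the double-bond atoms are sp², each contributing one p electron; each sp² =N– keeps its lone pair in-plane and puts one electron into the π system; the oxygen donates one lone pair from its p orbital); the conjugation is uninterrupted.
Counting π electrons: 4 × 2 = 8 from the double-bond units + 2 from the O atom = 10.
Since 10 = 4·2 + 2, the ring meets the 4n+2 criterion.

Aromatic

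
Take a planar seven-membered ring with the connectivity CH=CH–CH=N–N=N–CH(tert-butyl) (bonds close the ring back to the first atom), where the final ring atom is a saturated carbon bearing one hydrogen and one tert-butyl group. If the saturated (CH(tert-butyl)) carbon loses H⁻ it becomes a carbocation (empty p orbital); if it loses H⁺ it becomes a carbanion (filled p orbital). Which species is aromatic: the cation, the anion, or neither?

The cation

Both ions have a continuous loop of p orbitals — each ring atom is sp².
Cation: 3 × 2 + 0 = 6 π electrons → 4(1)+2, aromatic.
Anion: 3 × 2 + 2 = 8 π electrons → 4(2), antiaromatic.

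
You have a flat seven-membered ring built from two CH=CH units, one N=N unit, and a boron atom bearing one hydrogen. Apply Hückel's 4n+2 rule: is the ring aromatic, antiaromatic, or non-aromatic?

Every ring atom contributes a p orbital perpendicular to the ring (the double-bond atoms are sp², each contributing one p electron; the doubly-bonded nitrogens are pyridine-type — their lone pairs lie in the ring plane, leaving one electron in the p orbital; the boron has an empty p orbital), so the π system is cyclic and fully conjugated.
Adding the contributions, 3 × 2 = 6 from the double-bond units + 0 from the BH atom = 6.
Since 6 = 4·1 + 2, the ring meets the 4n+2 criterion.

Aromatic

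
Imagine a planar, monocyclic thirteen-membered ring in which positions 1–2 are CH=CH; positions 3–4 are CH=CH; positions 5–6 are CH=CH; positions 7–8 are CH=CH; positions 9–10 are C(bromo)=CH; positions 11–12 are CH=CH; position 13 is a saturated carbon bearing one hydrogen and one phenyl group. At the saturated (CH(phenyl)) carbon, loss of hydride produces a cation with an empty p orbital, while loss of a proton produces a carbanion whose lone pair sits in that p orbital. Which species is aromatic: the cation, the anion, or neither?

In both ions every ring atom is sp² and contributes a p orbital, so both rings are fully conjugated.
Cation: 6 × 2 + 0 = 12 π electrons → 4(3), antiaromatic.
Anion: 6 × 2 + 2 = 14 π electrons → 4(3)+2, aromatic.

The anion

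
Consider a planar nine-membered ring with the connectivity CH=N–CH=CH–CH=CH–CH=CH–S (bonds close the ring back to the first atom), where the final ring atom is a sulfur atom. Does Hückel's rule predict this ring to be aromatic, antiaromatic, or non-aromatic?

Every ring atom contributes a p orbital perpendicular to the ring (every atom in a ring double bond is sp² and brings one electron to the p orbital; each sp² =N– keeps its lone pair in-plane and puts one electron into the π system; the sulfur donates one lone pair from its p orbital), so the π system is cyclic and fully conjugated.
π-electron count: 4 × 2 = 8 from the double-bond units + 2 from the S atom = 10.
That gives a 4n+2 count (10, n = 2).

Aromatic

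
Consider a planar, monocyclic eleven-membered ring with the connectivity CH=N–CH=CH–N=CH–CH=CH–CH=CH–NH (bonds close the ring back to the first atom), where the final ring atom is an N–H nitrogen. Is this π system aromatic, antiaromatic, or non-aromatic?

The p orbitals form a continuous loop: every atom in a ring double bond is sp² and brings one electron to the p orbital; the doubly-bonded nitrogens are pyridine-type — their lone pairs lie in the ring plane, leaving one electron in the p orbital; the pyrrole-type nitrogen donates its lone pair from the p orbital. The ring is fully conjugated.
Counting π electrons: 5 × 2 = 10 from the double-bond units + 2 from the NH atom = 12.
With 12 = 4·3 π electrons, Hückel's rule classifies the planar ring as antiaromatic.

Antiaromatic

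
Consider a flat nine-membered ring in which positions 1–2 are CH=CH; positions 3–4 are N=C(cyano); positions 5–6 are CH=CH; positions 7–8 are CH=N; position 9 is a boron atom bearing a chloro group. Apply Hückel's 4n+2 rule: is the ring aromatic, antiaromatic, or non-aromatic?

Check conjugation: the double-bond atoms are sp², each contributing one p electron; each sp² =N– keeps its lone pair in-plane and puts one electron into the π system; the boron has an empty p orbital — every position has a p orbital, so the cyclic π system is continuous.
Tallying contributions gives 4 × 2 = 8 from the double-bond units + 0 from the B(chloro) atom = 8.
A 4n π count (8, n = 2) in a planar conjugated ring means antiaromatic.

Antiaromatic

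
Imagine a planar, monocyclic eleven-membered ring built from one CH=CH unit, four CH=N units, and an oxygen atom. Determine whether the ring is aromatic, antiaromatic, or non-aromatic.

Antiaromatic

Every ring atom contributes a p orbital perpendicular to the ring (the double-bond atoms are sp², each contributing one p electron; each sp² =N– keeps its lone pair in-plane and puts one electron into the π system; the oxygen donates one lone pair from its p orbital), so the π system is cyclic and fully conjugated.
Counting π electrons: 5 × 2 = 10 from the double-bond units + 2 from the O atom = 12.
With 12 = 4·3 π electrons, Hückel's rule classifies the planar ring as antiaromatic.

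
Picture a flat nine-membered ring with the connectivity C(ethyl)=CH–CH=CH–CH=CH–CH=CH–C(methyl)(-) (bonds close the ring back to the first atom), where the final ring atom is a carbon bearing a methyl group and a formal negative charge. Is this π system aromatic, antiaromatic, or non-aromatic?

Check conjugation: each doubly-bonded ring atom is sp² with one p-orbital electron; the carbanion's lone pair occupies the p orbital — every position has a p orbital, so the cyclic π system is continuous.
Tallying contributions gives 4 × 2 = 8 from the double-bond units + 2 from the C(methyl)(-) atom = 10.
10 = 4(2) + 2, which satisfies Hückel's 4n+2 rule.

Aromatic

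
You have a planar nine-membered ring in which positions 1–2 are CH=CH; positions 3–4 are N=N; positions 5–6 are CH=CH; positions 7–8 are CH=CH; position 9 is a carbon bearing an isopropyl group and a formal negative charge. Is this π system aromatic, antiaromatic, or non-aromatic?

Every ring atom contributes a p orbital perpendicular to the ring (the double-bond atoms are sp², each contributing one p electron; each =N– nitrogen is pyridine-type (lone pair in the sp² plane, one electron in the p orbital); the carbanion's lone pair occupies the p orbital), so the π system is cyclic and fully conjugated.
π-electron count: 4 × 2 = 8 from the double-bond units + 2 from the C(isopropyl)(-) atom = 10.
With 10 π electrons (n = 2), the Hückel 4n+2 condition holds.

Aromatic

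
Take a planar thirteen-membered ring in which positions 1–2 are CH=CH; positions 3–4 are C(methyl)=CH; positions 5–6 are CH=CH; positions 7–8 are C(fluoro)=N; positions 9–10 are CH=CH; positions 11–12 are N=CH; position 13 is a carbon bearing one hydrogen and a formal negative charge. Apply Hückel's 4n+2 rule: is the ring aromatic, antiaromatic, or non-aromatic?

Aromatic

All ring atoms are sp² and supply a p orbital to the ring (the double-bond atoms are sp², each contributing one p electron; each sp² =N– keeps its lone pair in-plane and puts one electron into the π system; the carbanion's lone pair occupies the p orbital); the conjugation is uninterrupted.
Adding the contributions, 6 × 2 = 12 from the double-bond units + 2 from the CH(-) atom = 14.
14 = 4(3) + 2, which satisfies Hückel's 4n+2 rule.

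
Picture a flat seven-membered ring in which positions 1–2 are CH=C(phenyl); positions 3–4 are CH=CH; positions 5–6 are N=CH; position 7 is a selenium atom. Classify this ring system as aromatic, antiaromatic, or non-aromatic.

Antiaromatic

The p orbitals form a continuous loop: every atom in a ring double bond is sp² and brings one electron to the p orbital; each =N– nitrogen is pyridine-type (lone pair in the sp² plane, one electron in the p orbital); the selenium donates one lone pair from its p orbital. The ring is fully conjugated.
Tallying contributions gives 3 × 2 = 6 from the double-bond units + 2 from the Se atom = 8.
8 is a 4n count (n = 2), so the planar conjugated ring is antiaromatic.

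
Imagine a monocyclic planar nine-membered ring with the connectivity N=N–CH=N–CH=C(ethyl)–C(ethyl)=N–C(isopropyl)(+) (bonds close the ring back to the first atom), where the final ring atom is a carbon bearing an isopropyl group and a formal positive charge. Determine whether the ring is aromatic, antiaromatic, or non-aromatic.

Antiaromatic

The p orbitals form a continuous loop: the double-bond atoms are sp², each contributing one p electron; the doubly-bonded nitrogens are pyridine-type — their lone pairs lie in the ring plane, leaving one electron in the p orbital; the carbocation has an empty p orbital. The ring is fully conjugated.
π-electron count: 4 × 2 = 8 from the double-bond units + 0 from the C(isopropyl)(+) atom = 8.
8 is a 4n count (n = 2), so the planar conjugated ring is antiaromatic.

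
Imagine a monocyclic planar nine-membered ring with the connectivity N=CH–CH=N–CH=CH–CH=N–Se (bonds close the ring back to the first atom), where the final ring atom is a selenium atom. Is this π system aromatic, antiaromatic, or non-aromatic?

Aromatic

Every ring atom contributes a p orbital perpendicular to the ring (the double-bond atoms are sp², each contributing one p electron; each sp² =N– keeps its lone pair in-plane and puts one electron into the π system; the selenium donates one lone pair from its p orbital), so the π system is cyclic and fully conjugated.
Counting π electrons: 4 × 2 = 8 from the double-bond units + 2 from the Se atom = 10.
10 = 4(2) + 2, which satisfies Hückel's 4n+2 rule.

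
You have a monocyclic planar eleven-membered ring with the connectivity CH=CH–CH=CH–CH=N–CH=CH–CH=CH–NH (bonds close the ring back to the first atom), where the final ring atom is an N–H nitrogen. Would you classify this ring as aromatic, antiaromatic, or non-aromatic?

All ring atoms are sp² and supply a p orbital to the ring (each doubly-bonded ring atom is sp² with one p-orbital electron; each =N– nitrogen is pyridine-type (lone pair in the sp² plane, one electron in the p orbital); the pyrrole-type nitrogen donates its lone pair from the p orbital); the conjugation is uninterrupted.
Counting π electrons: 5 × 2 = 10 from the double-bond units + 2 from the NH atom = 12.
12 = 4(3); a planar, fully conjugated 4n system is antiaromatic.

Antiaromatic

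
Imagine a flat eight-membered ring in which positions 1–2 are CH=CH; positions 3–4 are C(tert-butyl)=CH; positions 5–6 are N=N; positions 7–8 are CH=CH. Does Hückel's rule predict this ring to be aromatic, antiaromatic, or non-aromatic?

Check conjugation: the double-bond atoms are sp², each contributing one p electron; the doubly-bonded nitrogens are pyridine-type — their lone pairs lie in the ring plane, leaving one electron in the p orbital — every position has a p orbital, so the cyclic π system is continuous.
Tallying contributions gives 4 × 2 = 8 from the 4 double-bond units.
8 is a 4n count (n = 2), so the planar conjugated ring is antiaromatic.

Antiaromatic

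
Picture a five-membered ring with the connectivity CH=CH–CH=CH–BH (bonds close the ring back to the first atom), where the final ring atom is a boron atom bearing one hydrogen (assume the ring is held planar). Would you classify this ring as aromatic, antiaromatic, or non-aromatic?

Antiaromatic

The p orbitals form a continuous loop: every atom in a ring double bond is sp² and brings one electron to the p orbital; the boron has an empty p orbital. The ring is fully conjugated.
Adding the contributions, 2 × 2 = 4 from the double-bond units + 0 from the BH atom = 4.
4 is a 4n count (n = 1), so the planar conjugated ring is antiaromatic.
(This ring is borole.)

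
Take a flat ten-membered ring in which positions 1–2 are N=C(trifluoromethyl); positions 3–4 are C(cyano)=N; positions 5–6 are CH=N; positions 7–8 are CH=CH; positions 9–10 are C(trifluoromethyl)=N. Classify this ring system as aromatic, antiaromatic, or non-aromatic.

Aromatic

All ring atoms are sp² and supply a p orbital to the ring (the double-bond atoms are sp², each contributing one p electron; each =N– nitrogen is pyridine-type (lone pair in the sp² plane, one electron in the p orbital)); the conjugation is uninterrupted.
Tallying contributions gives 5 × 2 = 10 from the 5 double-bond units.
Since 10 = 4·2 + 2, the ring meets the 4n+2 criterion.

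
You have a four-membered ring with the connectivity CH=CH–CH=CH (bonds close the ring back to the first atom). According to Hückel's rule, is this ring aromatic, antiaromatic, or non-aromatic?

The p orbitals form a continuous loop: the double-bond atoms are sp², each contributing one p electron. The ring is fully conjugated.
Adding the contributions, 2 × 2 = 4 from the 2 double-bond units.
A 4n π count (4, n = 1) in a planar conjugated ring means antiaromatic.
This is cyclobutadiene.

Antiaromatic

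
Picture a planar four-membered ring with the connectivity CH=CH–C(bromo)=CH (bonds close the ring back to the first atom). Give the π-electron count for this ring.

Every ring atom contributes a p orbital perpendicular to the ring (the double-bond atoms are sp², each contributing one p electron), so the π system is cyclic and fully conjugated.
π-electron count: 2 × 2 = 4 from the 2 double-bond units.

4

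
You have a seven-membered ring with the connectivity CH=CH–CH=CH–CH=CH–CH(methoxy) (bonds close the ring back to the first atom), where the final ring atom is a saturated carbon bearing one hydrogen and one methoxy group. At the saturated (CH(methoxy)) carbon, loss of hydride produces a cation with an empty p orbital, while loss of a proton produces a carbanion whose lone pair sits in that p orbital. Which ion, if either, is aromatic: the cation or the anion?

Once that carbon is sp², every ring atom has a p orbital and both ions are fully conjugated.
Cation: 3 × 2 + 0 = 6 π electrons → 4(1)+2, aromatic.
Anion: 3 × 2 + 2 = 8 π electrons → 4(2), antiaromatic.

The cation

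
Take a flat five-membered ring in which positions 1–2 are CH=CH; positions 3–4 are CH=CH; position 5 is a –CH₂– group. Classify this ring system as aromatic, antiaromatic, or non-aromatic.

Non-aromatic

The CH2 carbon is saturated: the tetrahedral CH₂ carbon is sp³ and has no p orbital in the ring π system. Conjugation is not continuous around the ring.
Broken conjugation rules out both aromaticity and antiaromaticity.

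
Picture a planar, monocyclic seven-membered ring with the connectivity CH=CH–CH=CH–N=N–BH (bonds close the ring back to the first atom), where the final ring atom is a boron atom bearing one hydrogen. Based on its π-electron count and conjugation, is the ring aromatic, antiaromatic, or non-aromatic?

The p orbitals form a continuous loop: each doubly-bonded ring atom is sp² with one p-orbital electron; each =N– nitrogen is pyridine-type (lone pair in the sp² plane, one electron in the p orbital); the boron has an empty p orbital. The ring is fully conjugated.
Counting π electrons: 3 × 2 = 6 from the double-bond units + 0 from the BH atom = 6.
With 6 π electrons (n = 1), the Hückel 4n+2 condition holds.

Aromatic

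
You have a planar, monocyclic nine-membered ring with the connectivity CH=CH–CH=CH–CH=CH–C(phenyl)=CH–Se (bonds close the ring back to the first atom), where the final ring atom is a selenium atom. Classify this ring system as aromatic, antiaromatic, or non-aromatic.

Check conjugation: every atom in a ring double bond is sp² and brings one electron to the p orbital; the selenium donates one lone pair from its p orbital — every position has a p orbital, so the cyclic π system is continuous.
π-electron count: 4 × 2 = 8 from the double-bond units + 2 from the Se atom = 10.
Since 10 = 4·2 + 2, the ring meets the 4n+2 criterion.

Aromatic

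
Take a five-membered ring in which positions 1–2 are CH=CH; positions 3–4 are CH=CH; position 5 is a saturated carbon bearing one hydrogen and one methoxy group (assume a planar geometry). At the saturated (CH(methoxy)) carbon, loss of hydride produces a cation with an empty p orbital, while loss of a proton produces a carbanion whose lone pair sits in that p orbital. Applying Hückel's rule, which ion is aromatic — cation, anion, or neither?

The anion

In both ions every ring atom is sp² and contributes a p orbital, so both rings are fully conjugated.
Cation: 2 × 2 + 0 = 4 π electrons → 4(1), antiaromatic.
Anion: 2 × 2 + 2 = 6 π electrons → 4(1)+2, aromatic.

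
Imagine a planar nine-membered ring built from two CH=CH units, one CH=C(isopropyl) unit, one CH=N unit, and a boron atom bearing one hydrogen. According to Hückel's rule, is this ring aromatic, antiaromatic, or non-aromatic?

The p orbitals form a continuous loop: every atom in a ring double bond is sp² and brings one electron to the p orbital; each sp² =N– keeps its lone pair in-plane and puts one electron into the π system; the boron has an empty p orbital. The ring is fully conjugated.
Adding the contributions, 4 × 2 = 8 from the double-bond units + 0 from the BH atom = 8.
8 = 4(2); a planar, fully conjugated 4n system is antiaromatic.

Antiaromatic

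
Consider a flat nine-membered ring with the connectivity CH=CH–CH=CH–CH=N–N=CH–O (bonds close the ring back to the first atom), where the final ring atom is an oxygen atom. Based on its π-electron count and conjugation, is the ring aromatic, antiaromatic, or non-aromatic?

Aromatic

Check conjugation: each doubly-bonded ring atom is sp² with one p-orbital electron; each =N– nitrogen is pyridine-type (lone pair in the sp² plane, one electron in the p orbital); the oxygen donates one lone pair from its p orbital — every position has a p orbital, so the cyclic π system is continuous.
Tallying contributions gives 4 × 2 = 8 from the double-bond units + 2 from the O atom = 10.
10 = 4(2) + 2, which satisfies Hückel's 4n+2 rule.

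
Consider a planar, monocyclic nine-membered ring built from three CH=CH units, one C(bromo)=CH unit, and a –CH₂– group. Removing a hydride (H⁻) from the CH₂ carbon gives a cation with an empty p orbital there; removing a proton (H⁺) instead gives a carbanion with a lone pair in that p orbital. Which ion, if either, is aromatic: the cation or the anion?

In either ion the ring is fully conjugated: every atom, including the new sp² carbon, supplies a p orbital.
Cation: 4 × 2 + 0 = 8 π electrons → 4(2), antiaromatic.
Anion: 4 × 2 + 2 = 10 π electrons → 4(2)+2, aromatic.

The anion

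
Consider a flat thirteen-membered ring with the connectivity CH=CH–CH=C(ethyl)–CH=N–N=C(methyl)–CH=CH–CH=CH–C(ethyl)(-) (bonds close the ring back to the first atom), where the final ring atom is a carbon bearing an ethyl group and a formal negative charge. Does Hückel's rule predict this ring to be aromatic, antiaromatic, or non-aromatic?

Check conjugation: every atom in a ring double bond is sp² and brings one electron to the p orbital; each =N– nitrogen is pyridine-type (lone pair in the sp² plane, one electron in the p orbital); the carbanion's lone pair occupies the p orbital — every position has a p orbital, so the cyclic π system is continuous.
Adding the contributions, 6 × 2 = 12 from the double-bond units + 2 from the C(ethyl)(-) atom = 14.
14 = 4(3) + 2, which satisfies Hückel's 4n+2 rule.

Aromatic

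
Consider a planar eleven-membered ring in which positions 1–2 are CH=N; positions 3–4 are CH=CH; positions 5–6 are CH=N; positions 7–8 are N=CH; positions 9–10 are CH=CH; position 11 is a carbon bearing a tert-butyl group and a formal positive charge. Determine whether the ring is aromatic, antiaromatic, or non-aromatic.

All ring atoms are sp² and supply a p orbital to the ring (the double-bond atoms are sp², each contributing one p electron; the doubly-bonded nitrogens are pyridine-type — their lone pairs lie in the ring plane, leaving one electron in the p orbital; the carbocation has an empty p orbital); the conjugation is uninterrupted.
Adding the contributions, 5 × 2 = 10 from the double-bond units + 0 from the C(tert-butyl)(+) atom = 10.
10 = 4(2) + 2, which satisfies Hückel's 4n+2 rule.

Aromatic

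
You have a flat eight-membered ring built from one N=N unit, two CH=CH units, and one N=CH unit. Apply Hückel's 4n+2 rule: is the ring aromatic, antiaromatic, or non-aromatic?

All ring atoms are sp² and supply a p orbital to the ring (each doubly-bonded ring atom is sp² with one p-orbital electron; the doubly-bonded nitrogens are pyridine-type — their lone pairs lie in the ring plane, leaving one electron in the p orbital); the conjugation is uninterrupted.
Counting π electrons: 4 × 2 = 8 from the 4 double-bond units.
With 8 = 4·2 π electrons, Hückel's rule classifies the planar ring as antiaromatic.

Antiaromatic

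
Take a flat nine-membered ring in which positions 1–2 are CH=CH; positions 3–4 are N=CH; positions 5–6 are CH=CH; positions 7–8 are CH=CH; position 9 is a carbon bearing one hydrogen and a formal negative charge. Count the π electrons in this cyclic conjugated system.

All ring atoms are sp² and supply a p orbital to the ring (each doubly-bonded ring atom is sp² with one p-orbital electron; each sp² =N– keeps its lone pair in-plane and puts one electron into the π system; the carbanion's lone pair occupies the p orbital); the conjugation is uninterrupted.
Adding the contributions, 4 × 2 = 8 from the double-bond units + 2 from the CH(-) atom = 10.

10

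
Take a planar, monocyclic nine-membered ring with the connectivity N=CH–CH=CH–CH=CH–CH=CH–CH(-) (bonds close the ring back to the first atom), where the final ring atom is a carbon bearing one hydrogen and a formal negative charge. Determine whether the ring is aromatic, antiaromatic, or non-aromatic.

Aromatic

Every ring atom contributes a p orbital perpendicular to the ring (the double-bond atoms are sp², each contributing one p electron; each sp² =N– keeps its lone pair in-plane and puts one electron into the π system; the carbanion's lone pair occupies the p orbital), so the π system is cyclic and fully conjugated.
Tallying contributions gives 4 × 2 = 8 from the double-bond units + 2 from the CH(-) atom = 10.
Since 10 = 4·2 + 2, the ring meets the 4n+2 criterion.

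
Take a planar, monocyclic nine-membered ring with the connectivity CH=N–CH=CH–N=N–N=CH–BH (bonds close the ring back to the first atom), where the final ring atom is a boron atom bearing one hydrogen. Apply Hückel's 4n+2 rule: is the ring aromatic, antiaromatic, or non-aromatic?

Antiaromatic

Every ring atom contributes a p orbital perpendicular to the ring (the double-bond atoms are sp², each contributing one p electron; each sp² =N– keeps its lone pair in-plane and puts one electron into the π system; the boron has an empty p orbital), so the π system is cyclic and fully conjugated.
Tallying contributions gives 4 × 2 = 8 from the double-bond units + 0 from the BH atom = 8.
A 4n π count (8, n = 2) in a planar conjugated ring means antiaromatic.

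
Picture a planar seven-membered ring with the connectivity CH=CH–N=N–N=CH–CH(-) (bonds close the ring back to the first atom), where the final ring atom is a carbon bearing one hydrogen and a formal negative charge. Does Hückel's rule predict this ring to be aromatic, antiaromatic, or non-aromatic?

Antiaromatic

Every ring atom contributes a p orbital perpendicular to the ring (each doubly-bonded ring atom is sp² with one p-orbital electron; each sp² =N– keeps its lone pair in-plane and puts one electron into the π system; the carbanion's lone pair occupies the p orbital), so the π system is cyclic and fully conjugated.
Counting π electrons: 3 × 2 = 6 from the double-bond units + 2 from the CH(-) atom = 8.
With 8 = 4·2 π electrons, Hückel's rule classifies the planar ring as antiaromatic.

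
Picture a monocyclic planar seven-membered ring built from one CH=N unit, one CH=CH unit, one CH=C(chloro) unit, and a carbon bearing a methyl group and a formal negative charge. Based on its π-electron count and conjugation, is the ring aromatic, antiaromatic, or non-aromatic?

Every ring atom contributes a p orbital perpendicular to the ring (the double-bond atoms are sp², each contributing one p electron; each sp² =N– keeps its lone pair in-plane and puts one electron into the π system; the carbanion's lone pair occupies the p orbital), so the π system is cyclic and fully conjugated.
π-electron count: 3 × 2 = 6 from the double-bond units + 2 from the C(methyl)(-) atom = 8.
8 is a 4n count (n = 2), so the planar conjugated ring is antiaromatic.

Antiaromatic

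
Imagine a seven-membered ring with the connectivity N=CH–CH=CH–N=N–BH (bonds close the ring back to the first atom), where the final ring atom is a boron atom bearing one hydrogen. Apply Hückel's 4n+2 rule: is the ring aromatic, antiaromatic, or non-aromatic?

The p orbitals form a continuous loop: the double-bond atoms are sp², each contributing one p electron; the doubly-bonded nitrogens are pyridine-type — their lone pairs lie in the ring plane, leaving one electron in the p orbital; the boron has an empty p orbital. The ring is fully conjugated.
Counting π electrons: 3 × 2 = 6 from the double-bond units + 0 from the BH atom = 6.
Since 6 = 4·1 + 2, the ring meets the 4n+2 criterion.

Aromatic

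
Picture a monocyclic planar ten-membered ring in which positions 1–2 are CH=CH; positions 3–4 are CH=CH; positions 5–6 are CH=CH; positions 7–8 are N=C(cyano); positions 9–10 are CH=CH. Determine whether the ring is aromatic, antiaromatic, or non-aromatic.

All ring atoms are sp² and supply a p orbital to the ring (the double-bond atoms are sp², each contributing one p electron; each sp² =N– keeps its lone pair in-plane and puts one electron into the π system); the conjugation is uninterrupted.
Adding the contributions, 5 × 2 = 10 from the 5 double-bond units.
With 10 π electrons (n = 2), the Hückel 4n+2 condition holds.

Aromatic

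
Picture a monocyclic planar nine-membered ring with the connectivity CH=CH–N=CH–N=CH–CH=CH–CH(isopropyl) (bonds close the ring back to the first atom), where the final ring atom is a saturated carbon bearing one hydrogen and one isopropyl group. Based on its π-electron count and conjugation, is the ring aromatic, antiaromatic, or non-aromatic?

Non-aromatic

The CH(isopropyl) carbon is saturated: that saturated carbon is sp³ and has no p orbital in the ring π system. Conjugation is not continuous around the ring.
A ring that is not fully conjugated cannot be aromatic or antiaromatic regardless of its π-electron count.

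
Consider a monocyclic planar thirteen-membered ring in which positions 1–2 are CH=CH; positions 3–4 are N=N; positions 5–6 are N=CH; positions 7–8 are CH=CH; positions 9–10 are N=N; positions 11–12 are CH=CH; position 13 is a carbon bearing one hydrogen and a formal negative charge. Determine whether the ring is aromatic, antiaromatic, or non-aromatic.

Aromatic

Check conjugation: each doubly-bonded ring atom is sp² with one p-orbital electron; each =N– nitrogen is pyridine-type (lone pair in the sp² plane, one electron in the p orbital); the carbanion's lone pair occupies the p orbital — every position has a p orbital, so the cyclic π system is continuous.
Counting π electrons: 6 × 2 = 12 from the double-bond units + 2 from the CH(-) atom = 14.
That gives a 4n+2 count (14, n = 3).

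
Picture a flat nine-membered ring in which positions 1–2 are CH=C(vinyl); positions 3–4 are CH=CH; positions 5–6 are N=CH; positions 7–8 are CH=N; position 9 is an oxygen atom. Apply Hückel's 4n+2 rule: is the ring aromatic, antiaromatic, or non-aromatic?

Check conjugation: every atom in a ring double bond is sp² and brings one electron to the p orbital; each =N– nitrogen is pyridine-type (lone pair in the sp² plane, one electron in the p orbital); the oxygen donates one lone pair from its p orbital — every position has a p orbital, so the cyclic π system is continuous.
π-electron count: 4 × 2 = 8 from the double-bond units + 2 from the O atom = 10.
Since 10 = 4·2 + 2, the ring meets the 4n+2 criterion.

Aromatic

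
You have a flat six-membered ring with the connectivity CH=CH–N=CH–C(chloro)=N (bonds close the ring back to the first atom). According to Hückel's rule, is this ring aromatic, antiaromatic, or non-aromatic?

The p orbitals form a continuous loop: the double-bond atoms are sp², each contributing one p electron; each sp² =N– keeps its lone pair in-plane and puts one electron into the π system. The ring is fully conjugated.
π-electron count: 3 × 2 = 6 from the 3 double-bond units.
6 = 4(1) + 2, which satisfies Hückel's 4n+2 rule.

Aromatic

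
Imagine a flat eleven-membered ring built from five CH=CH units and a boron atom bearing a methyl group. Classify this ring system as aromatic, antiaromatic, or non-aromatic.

Every ring atom contributes a p orbital perpendicular to the ring (each doubly-bonded ring atom is sp² with one p-orbital electron; the boron has an empty p orbital), so the π system is cyclic and fully conjugated.
Adding the contributions, 5 × 2 = 10 from the double-bond units + 0 from the B(methyl) atom = 10.
That gives a 4n+2 count (10, n = 2).

Aromatic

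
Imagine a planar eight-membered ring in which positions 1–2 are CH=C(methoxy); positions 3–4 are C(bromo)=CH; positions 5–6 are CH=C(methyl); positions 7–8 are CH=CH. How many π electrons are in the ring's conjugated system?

All ring atoms are sp² and supply a p orbital to the ring (every atom in a ring double bond is sp² and brings one electron to the p orbital); the conjugation is uninterrupted.
π-electron count: 4 × 2 = 8 from the 4 double-bond units.

8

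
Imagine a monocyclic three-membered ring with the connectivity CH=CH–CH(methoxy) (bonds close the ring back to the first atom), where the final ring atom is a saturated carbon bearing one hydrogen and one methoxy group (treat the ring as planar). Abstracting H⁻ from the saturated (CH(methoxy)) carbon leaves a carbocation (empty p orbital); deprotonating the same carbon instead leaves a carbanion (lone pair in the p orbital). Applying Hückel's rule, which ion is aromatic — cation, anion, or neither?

The cation

Once that carbon is sp², every ring atom has a p orbital and both ions are fully conjugated.
Cation: 1 × 2 + 0 = 2 π electrons → 4(0)+2, aromatic.
Anion: 1 × 2 + 2 = 4 π electrons → 4(1), antiaromatic.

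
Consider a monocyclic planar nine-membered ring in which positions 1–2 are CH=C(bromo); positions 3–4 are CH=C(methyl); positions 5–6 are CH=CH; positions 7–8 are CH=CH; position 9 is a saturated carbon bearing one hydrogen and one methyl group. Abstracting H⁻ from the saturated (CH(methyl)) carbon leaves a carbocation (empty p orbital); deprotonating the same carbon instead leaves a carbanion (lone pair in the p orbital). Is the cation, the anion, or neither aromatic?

Both ions have a continuous loop of p orbitals — each ring atom is sp².
Cation: 4 × 2 + 0 = 8 π electrons → 4(2), antiaromatic.
Anion: 4 × 2 + 2 = 10 π electrons → 4(2)+2, aromatic.

The anion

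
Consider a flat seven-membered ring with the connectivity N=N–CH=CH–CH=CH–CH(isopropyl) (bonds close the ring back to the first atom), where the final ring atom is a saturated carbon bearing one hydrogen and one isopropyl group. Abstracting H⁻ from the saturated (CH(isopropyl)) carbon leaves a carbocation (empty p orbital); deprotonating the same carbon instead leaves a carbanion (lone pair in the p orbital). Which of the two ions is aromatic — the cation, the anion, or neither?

The cation

Once that carbon is sp², every ring atom has a p orbital and both ions are fully conjugated.
Cation: 3 × 2 + 0 = 6 π electrons → 4(1)+2, aromatic.
Anion: 3 × 2 + 2 = 8 π electrons → 4(2), antiaromatic.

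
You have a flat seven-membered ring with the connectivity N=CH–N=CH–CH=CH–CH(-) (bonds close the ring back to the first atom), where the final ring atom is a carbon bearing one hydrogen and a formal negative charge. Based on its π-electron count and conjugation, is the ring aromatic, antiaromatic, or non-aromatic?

Antiaromatic

Every ring atom contributes a p orbital perpendicular to the ring (each doubly-bonded ring atom is sp² with one p-orbital electron; the doubly-bonded nitrogens are pyridine-type — their lone pairs lie in the ring plane, leaving one electron in the p orbital; the carbanion's lone pair occupies the p orbital), so the π system is cyclic and fully conjugated.
Counting π electrons: 3 × 2 = 6 from the double-bond units + 2 from the CH(-) atom = 8.
8 = 4(2); a planar, fully conjugated 4n system is antiaromatic.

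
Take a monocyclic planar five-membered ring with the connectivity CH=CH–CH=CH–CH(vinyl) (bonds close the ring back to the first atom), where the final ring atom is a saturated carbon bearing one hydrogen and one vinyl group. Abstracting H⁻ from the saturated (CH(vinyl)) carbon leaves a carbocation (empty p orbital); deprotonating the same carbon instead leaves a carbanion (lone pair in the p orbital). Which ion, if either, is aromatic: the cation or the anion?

The anion

In both ions every ring atom is sp² and contributes a p orbital, so both rings are fully conjugated.
Cation: 2 × 2 + 0 = 4 π electrons → 4(1), antiaromatic.
Anion: 2 × 2 + 2 = 6 π electrons → 4(1)+2, aromatic.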